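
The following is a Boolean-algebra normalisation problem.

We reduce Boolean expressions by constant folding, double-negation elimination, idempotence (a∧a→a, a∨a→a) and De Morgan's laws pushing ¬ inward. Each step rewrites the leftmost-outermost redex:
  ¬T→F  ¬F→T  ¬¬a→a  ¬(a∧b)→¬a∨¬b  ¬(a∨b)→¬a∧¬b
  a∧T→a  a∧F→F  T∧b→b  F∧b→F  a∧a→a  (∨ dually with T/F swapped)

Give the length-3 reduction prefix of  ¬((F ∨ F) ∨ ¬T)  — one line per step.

  start: ¬((F ∨ F) ∨ ¬T)
  step 1: ¬(F ∨ F) ∧ ¬¬T
  step 2: (¬F ∧ ¬F) ∧ ¬¬T
  step 3: ¬F ∧ ¬¬T

Answer: after 3 steps: ¬F ∧ ¬¬T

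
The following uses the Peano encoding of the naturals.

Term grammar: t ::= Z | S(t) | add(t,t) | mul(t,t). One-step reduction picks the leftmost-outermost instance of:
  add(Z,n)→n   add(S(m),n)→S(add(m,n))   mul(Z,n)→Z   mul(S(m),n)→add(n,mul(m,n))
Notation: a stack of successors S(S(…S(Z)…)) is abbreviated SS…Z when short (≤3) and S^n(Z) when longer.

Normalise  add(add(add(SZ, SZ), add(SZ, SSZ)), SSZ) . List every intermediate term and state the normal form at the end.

  start: add(add(add(SZ, SZ), add(SZ, SSZ)), SSZ)
  step 1: add(add(S(add(Z, SZ)), add(SZ, SSZ)), SSZ)
  step 2: add(S(add(add(Z, SZ), add(SZ, SSZ))), SSZ)
  step 3: S(add(add(add(Z, SZ), add(SZ, SSZ)), SSZ))
  step 4: S(add(add(SZ, add(SZ, SSZ)), SSZ))
  step 5: S(add(S(add(Z, add(SZ, SSZ))), SSZ))
  step 6: S(S(add(add(Z, add(SZ, SSZ)), SSZ)))
  step 7: S(S(add(add(SZ, SSZ), SSZ)))
  step 8: S(S(add(S(add(Z, SSZ)), SSZ)))
  step 9: S(S(S(add(add(Z, SSZ), SSZ))))
  step 10: S(S(S(add(SSZ, SSZ))))
  step 11: S(S(S(S(add(SZ, SSZ)))))
  step 12: S(S(S(S(S(add(Z, SSZ))))))
  step 13: S^7(Z)

Answer: normal form = S^7(Z)  (in 13 steps)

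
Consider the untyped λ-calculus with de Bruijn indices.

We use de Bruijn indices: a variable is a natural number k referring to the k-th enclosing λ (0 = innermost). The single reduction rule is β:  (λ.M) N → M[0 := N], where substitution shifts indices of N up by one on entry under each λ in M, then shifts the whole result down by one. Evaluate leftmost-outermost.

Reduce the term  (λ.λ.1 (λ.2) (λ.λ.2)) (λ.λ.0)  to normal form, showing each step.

Answer: normal form = λ.λ.λ.2  (in 3 steps)

Derivation:
  start: (λ.λ.1 (λ.2) (λ.λ.2)) (λ.λ.0)
  step 1: λ.(λ.λ.0) (λ.λ.λ.0) (λ.λ.2)
  step 2: λ.(λ.0) (λ.λ.2)
  step 3: λ.λ.λ.2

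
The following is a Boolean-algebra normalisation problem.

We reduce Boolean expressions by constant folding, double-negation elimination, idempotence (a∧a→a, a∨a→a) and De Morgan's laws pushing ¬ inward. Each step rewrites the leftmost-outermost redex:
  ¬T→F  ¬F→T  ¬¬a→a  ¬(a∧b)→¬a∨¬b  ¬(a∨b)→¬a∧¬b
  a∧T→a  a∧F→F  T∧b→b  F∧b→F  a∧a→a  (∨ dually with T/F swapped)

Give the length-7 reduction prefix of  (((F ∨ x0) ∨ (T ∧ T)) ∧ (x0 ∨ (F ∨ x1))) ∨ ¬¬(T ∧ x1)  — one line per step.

Answer: after 7 steps: (x0 ∨ x1) ∨ x1

Derivation:
  start: (((F ∨ x0) ∨ (T ∧ T)) ∧ (x0 ∨ (F ∨ x1))) ∨ ¬¬(T ∧ x1)
  →1  ((x0 ∨ (T ∧ T)) ∧ (x0 ∨ (F ∨ x1))) ∨ ¬¬(T ∧ x1)
  →2  ((x0 ∨ T) ∧ (x0 ∨ (F ∨ x1))) ∨ ¬¬(T ∧ x1)
  →3  (T ∧ (x0 ∨ (F ∨ x1))) ∨ ¬¬(T ∧ x1)
  →4  (x0 ∨ (F ∨ x1)) ∨ ¬¬(T ∧ x1)
  →5  (x0 ∨ x1) ∨ ¬¬(T ∧ x1)
  →6  (x0 ∨ x1) ∨ (T ∧ x1)
  →7  (x0 ∨ x1) ∨ x1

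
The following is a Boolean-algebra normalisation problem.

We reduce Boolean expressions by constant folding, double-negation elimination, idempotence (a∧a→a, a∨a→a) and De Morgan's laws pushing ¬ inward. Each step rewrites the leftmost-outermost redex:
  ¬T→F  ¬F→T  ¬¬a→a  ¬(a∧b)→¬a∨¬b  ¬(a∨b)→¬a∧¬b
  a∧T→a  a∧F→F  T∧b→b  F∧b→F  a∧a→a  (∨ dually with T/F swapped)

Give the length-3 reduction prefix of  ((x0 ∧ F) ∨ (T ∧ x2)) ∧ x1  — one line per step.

Answer: after 3 steps: x2 ∧ x1

Working:
  start: ((x0 ∧ F) ∨ (T ∧ x2)) ∧ x1
  [1] (F ∨ (T ∧ x2)) ∧ x1
  [2] (T ∧ x2) ∧ x1
  [3] x2 ∧ x1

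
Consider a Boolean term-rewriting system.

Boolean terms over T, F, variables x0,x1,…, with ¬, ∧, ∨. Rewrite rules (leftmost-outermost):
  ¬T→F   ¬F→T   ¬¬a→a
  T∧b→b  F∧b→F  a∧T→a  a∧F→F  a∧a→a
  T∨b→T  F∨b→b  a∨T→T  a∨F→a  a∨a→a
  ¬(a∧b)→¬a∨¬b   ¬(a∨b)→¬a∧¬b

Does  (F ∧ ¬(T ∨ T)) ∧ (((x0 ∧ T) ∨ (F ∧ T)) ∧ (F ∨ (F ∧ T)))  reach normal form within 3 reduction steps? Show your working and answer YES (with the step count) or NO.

Answer: YES — reaches normal form F in 2 ≤ 3 steps

Working:
  start: (F ∧ ¬(T ∨ T)) ∧ (((x0 ∧ T) ∨ (F ∧ T)) ∧ (F ∨ (F ∧ T)))
  [1] F ∧ (((x0 ∧ T) ∨ (F ∧ T)) ∧ (F ∨ (F ∧ T)))
  [2] F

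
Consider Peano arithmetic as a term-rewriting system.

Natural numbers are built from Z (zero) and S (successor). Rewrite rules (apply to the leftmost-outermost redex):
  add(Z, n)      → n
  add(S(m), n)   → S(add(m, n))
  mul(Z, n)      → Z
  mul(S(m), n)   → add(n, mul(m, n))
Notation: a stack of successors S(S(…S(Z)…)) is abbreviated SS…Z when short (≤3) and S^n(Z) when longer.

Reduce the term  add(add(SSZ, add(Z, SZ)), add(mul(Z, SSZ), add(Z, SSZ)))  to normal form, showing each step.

Answer: normal form = S^5(Z)  (in 11 steps)

Working:
  start: add(add(SSZ, add(Z, SZ)), add(mul(Z, SSZ), add(Z, SSZ)))
  →1  add(S(add(SZ, add(Z, SZ))), add(mul(Z, SSZ), add(Z, SSZ)))
  →2  S(add(add(SZ, add(Z, SZ)), add(mul(Z, SSZ), add(Z, SSZ))))
  →3  S(add(S(add(Z, add(Z, SZ))), add(mul(Z, SSZ), add(Z, SSZ))))
  →4  S(S(add(add(Z, add(Z, SZ)), add(mul(Z, SSZ), add(Z, SSZ)))))
  →5  S(S(add(add(Z, SZ), add(mul(Z, SSZ), add(Z, SSZ)))))
  →6  S(S(add(SZ, add(mul(Z, SSZ), add(Z, SSZ)))))
  →7  S(S(S(add(Z, add(mul(Z, SSZ), add(Z, SSZ))))))
  →8  S(S(S(add(mul(Z, SSZ), add(Z, SSZ)))))
  →9  S(S(S(add(Z, add(Z, SSZ)))))
  →10  S(S(S(add(Z, SSZ))))
  →11  S^5(Z)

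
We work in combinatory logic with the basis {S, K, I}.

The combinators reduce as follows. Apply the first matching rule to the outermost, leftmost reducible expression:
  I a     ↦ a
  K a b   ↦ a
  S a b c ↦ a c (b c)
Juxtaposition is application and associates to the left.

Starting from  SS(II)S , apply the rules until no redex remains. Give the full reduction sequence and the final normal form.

  start: SS(II)S
  →1  SS(IIS)
  →2  SS(IS)
  →3  SSS

Answer: normal form = SSS  (in 3 steps)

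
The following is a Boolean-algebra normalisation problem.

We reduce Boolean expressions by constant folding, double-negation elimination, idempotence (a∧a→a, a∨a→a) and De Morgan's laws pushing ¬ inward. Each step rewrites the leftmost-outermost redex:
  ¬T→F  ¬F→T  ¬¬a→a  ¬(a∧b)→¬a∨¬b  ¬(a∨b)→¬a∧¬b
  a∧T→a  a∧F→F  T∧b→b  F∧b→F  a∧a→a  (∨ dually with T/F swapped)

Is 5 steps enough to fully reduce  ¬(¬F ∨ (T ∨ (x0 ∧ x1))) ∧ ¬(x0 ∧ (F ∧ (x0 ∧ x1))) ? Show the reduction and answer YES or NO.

Answer: YES — reaches normal form F in 4 ≤ 5 steps

Derivation:
  start: ¬(¬F ∨ (T ∨ (x0 ∧ x1))) ∧ ¬(x0 ∧ (F ∧ (x0 ∧ x1)))
  [1] (¬¬F ∧ ¬(T ∨ (x0 ∧ x1))) ∧ ¬(x0 ∧ (F ∧ (x0 ∧ x1)))
  [2] (F ∧ ¬(T ∨ (x0 ∧ x1))) ∧ ¬(x0 ∧ (F ∧ (x0 ∧ x1)))
  [3] F ∧ ¬(x0 ∧ (F ∧ (x0 ∧ x1)))
  [4] F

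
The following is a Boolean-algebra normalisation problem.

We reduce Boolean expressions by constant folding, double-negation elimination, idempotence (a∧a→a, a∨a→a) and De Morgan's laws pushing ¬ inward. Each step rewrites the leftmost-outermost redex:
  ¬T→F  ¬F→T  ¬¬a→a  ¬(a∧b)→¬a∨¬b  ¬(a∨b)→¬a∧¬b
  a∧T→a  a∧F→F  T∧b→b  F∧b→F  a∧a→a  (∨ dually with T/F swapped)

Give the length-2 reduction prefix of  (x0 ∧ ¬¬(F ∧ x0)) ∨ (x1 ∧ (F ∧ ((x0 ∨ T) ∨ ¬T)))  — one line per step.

Answer: after 2 steps: (x0 ∧ F) ∨ (x1 ∧ (F ∧ ((x0 ∨ T) ∨ ¬T)))

Working:
  start: (x0 ∧ ¬¬(F ∧ x0)) ∨ (x1 ∧ (F ∧ ((x0 ∨ T) ∨ ¬T)))
  →1  (x0 ∧ (F ∧ x0)) ∨ (x1 ∧ (F ∧ ((x0 ∨ T) ∨ ¬T)))
  →2  (x0 ∧ F) ∨ (x1 ∧ (F ∧ ((x0 ∨ T) ∨ ¬T)))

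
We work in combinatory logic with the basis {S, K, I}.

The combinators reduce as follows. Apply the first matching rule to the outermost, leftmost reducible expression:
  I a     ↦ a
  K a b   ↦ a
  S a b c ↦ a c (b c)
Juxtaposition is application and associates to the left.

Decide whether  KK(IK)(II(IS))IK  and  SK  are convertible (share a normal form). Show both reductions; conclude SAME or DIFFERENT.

Answer: SAME — A ⇓ SK, B ⇓ SK

Derivation:
Term A:
  start: KK(IK)(II(IS))IK
  →1  K(II(IS))IK
  →2  II(IS)K
  →3  I(IS)K
  →4  ISK
  →5  SK

Term B:
  start: SK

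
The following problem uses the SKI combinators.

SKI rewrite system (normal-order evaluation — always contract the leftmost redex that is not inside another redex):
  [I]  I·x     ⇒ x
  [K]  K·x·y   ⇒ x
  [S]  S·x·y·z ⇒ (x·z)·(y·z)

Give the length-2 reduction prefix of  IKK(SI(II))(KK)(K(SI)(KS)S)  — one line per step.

Answer: after 2 steps: K(KK)(K(SI)(KS)S)

Working:
  start: IKK(SI(II))(KK)(K(SI)(KS)S)
  step 1: KK(SI(II))(KK)(K(SI)(KS)S)
  step 2: K(KK)(K(SI)(KS)S)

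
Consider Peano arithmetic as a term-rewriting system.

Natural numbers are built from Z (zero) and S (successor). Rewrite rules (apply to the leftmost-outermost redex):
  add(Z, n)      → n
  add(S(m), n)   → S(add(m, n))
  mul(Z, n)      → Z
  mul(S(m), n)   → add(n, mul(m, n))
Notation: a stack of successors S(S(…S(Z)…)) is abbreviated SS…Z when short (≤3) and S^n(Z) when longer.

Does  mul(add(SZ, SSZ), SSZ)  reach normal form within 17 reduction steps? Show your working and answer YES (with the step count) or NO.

Answer: YES — reaches normal form S^6(Z) in 15 ≤ 17 steps

Derivation:
  start: mul(add(SZ, SSZ), SSZ)
  [1] mul(S(add(Z, SSZ)), SSZ)
  [2] add(SSZ, mul(add(Z, SSZ), SSZ))
  [3] S(add(SZ, mul(add(Z, SSZ), SSZ)))
  [4] S(S(add(Z, mul(add(Z, SSZ), SSZ))))
  [5] S(S(mul(add(Z, SSZ), SSZ)))
  [6] S(S(mul(SSZ, SSZ)))
  [7] S(S(add(SSZ, mul(SZ, SSZ))))
  [8] S(S(S(add(SZ, mul(SZ, SSZ)))))
  [9] S(S(S(S(add(Z, mul(SZ, SSZ))))))
  [10] S(S(S(S(mul(SZ, SSZ)))))
  [11] S(S(S(S(add(SSZ, mul(Z, SSZ))))))
  [12] S(S(S(S(S(add(SZ, mul(Z, SSZ)))))))
  [13] S(S(S(S(S(S(add(Z, mul(Z, SSZ))))))))
  [14] S(S(S(S(S(S(mul(Z, SSZ)))))))
  [15] S^6(Z)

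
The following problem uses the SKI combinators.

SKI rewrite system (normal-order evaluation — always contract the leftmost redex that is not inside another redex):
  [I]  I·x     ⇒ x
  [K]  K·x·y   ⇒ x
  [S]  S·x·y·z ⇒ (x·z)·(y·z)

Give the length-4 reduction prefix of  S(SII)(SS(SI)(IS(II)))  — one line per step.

Answer: after 4 steps: S(SII)(S(SI)(SI(S(II))))

Reduction:
  start: S(SII)(SS(SI)(IS(II)))
  step 1: S(SII)(S(IS(II))(SI(IS(II))))
  step 2: S(SII)(S(S(II))(SI(IS(II))))
  step 3: S(SII)(S(SI)(SI(IS(II))))
  step 4: S(SII)(S(SI)(SI(S(II))))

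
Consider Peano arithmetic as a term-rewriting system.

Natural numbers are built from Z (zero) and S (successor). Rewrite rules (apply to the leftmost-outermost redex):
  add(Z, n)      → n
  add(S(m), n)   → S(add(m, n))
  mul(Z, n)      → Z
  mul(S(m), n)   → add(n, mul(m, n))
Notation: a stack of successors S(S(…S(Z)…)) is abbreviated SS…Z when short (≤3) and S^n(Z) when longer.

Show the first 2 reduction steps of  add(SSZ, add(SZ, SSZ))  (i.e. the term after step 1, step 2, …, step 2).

Answer: after 2 steps: S(S(add(Z, add(SZ, SSZ))))

Reduction:
  start: add(SSZ, add(SZ, SSZ))
  →1  S(add(SZ, add(SZ, SSZ)))
  →2  S(S(add(Z, add(SZ, SSZ))))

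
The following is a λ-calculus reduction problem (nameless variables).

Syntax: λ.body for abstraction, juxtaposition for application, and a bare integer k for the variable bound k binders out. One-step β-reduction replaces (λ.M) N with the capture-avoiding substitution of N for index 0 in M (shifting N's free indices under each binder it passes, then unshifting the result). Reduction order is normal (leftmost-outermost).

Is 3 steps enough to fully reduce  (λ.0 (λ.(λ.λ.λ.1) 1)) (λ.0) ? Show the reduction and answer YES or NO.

Answer: YES — reaches normal form λ.λ.λ.1 in 3 ≤ 3 steps

Derivation:
  start: (λ.0 (λ.(λ.λ.λ.1) 1)) (λ.0)
  step 1: (λ.0) (λ.(λ.λ.λ.1) (λ.0))
  step 2: λ.(λ.λ.λ.1) (λ.0)
  step 3: λ.λ.λ.1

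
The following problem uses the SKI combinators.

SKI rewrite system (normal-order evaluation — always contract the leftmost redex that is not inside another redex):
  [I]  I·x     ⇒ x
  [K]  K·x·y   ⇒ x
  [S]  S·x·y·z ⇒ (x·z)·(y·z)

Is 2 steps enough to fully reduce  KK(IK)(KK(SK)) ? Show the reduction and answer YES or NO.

Answer: YES — reaches normal form KK in 2 ≤ 2 steps

Working:
  start: KK(IK)(KK(SK))
  step 1: K(KK(SK))
  step 2: KK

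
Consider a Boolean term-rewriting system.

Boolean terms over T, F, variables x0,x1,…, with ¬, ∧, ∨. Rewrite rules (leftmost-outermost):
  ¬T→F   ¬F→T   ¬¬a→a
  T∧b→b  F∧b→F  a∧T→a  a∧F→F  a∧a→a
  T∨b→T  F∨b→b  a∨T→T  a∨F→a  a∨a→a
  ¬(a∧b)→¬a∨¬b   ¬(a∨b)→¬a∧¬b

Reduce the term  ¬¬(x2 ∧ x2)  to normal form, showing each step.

  start: ¬¬(x2 ∧ x2)
  step 1: x2 ∧ x2
  step 2: x2

Answer: normal form = x2  (in 2 steps)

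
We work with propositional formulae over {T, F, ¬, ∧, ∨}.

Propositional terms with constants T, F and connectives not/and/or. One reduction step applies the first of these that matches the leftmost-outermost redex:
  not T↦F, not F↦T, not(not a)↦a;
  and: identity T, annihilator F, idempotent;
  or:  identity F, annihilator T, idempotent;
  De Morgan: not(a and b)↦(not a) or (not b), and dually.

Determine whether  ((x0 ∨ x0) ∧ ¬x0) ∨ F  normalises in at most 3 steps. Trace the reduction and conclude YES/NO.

Answer: YES — reaches normal form x0 ∧ ¬x0 in 2 ≤ 3 steps

Working:
  start: ((x0 ∨ x0) ∧ ¬x0) ∨ F
  step 1: (x0 ∨ x0) ∧ ¬x0
  step 2: x0 ∧ ¬x0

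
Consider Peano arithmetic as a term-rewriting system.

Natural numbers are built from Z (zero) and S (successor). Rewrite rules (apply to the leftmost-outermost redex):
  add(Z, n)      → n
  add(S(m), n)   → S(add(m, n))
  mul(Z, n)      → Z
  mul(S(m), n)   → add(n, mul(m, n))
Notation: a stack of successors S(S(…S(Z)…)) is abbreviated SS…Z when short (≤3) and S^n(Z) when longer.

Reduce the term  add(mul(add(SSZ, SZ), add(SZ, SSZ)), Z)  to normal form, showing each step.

  start: add(mul(add(SSZ, SZ), add(SZ, SSZ)), Z)
  →1  add(mul(S(add(SZ, SZ)), add(SZ, SSZ)), Z)
  →2  add(add(add(SZ, SSZ), mul(add(SZ, SZ), add(SZ, SSZ))), Z)
  →3  add(add(S(add(Z, SSZ)), mul(add(SZ, SZ), add(SZ, SSZ))), Z)
  →4  add(S(add(add(Z, SSZ), mul(add(SZ, SZ), add(SZ, SSZ)))), Z)
  →5  S(add(add(add(Z, SSZ), mul(add(SZ, SZ), add(SZ, SSZ))), Z))
  →6  S(add(add(SSZ, mul(add(SZ, SZ), add(SZ, SSZ))), Z))
  →7  S(add(S(add(SZ, mul(add(SZ, SZ), add(SZ, SSZ)))), Z))
  →8  S(S(add(add(SZ, mul(add(SZ, SZ), add(SZ, SSZ))), Z)))
  →9  S(S(add(S(add(Z, mul(add(SZ, SZ), add(SZ, SSZ)))), Z)))
  →10  S(S(S(add(add(Z, mul(add(SZ, SZ), add(SZ, SSZ))), Z))))
  →11  S(S(S(add(mul(add(SZ, SZ), add(SZ, SSZ)), Z))))
  →12  S(S(S(add(mul(S(add(Z, SZ)), add(SZ, SSZ)), Z))))
  →13  S(S(S(add(add(add(SZ, SSZ), mul(add(Z, SZ), add(SZ, SSZ))), Z))))
  →14  S(S(S(add(add(S(add(Z, SSZ)), mul(add(Z, SZ), add(SZ, SSZ))), Z))))
  →15  S(S(S(add(S(add(add(Z, SSZ), mul(add(Z, SZ), add(SZ, SSZ)))), Z))))
  →16  S(S(S(S(add(add(add(Z, SSZ), mul(add(Z, SZ), add(SZ, SSZ))), Z)))))
  →17  S(S(S(S(add(add(SSZ, mul(add(Z, SZ), add(SZ, SSZ))), Z)))))
  →18  S(S(S(S(add(S(add(SZ, mul(add(Z, SZ), add(SZ, SSZ)))), Z)))))
  →19  S(S(S(S(S(add(add(SZ, mul(add(Z, SZ), add(SZ, SSZ))), Z))))))
  →20  S(S(S(S(S(add(S(add(Z, mul(add(Z, SZ), add(SZ, SSZ)))), Z))))))
  →21  S(S(S(S(S(S(add(add(Z, mul(add(Z, SZ), add(SZ, SSZ))), Z)))))))
  →22  S(S(S(S(S(S(add(mul(add(Z, SZ), add(SZ, SSZ)), Z)))))))
  →23  S(S(S(S(S(S(add(mul(SZ, add(SZ, SSZ)), Z)))))))
  →24  S(S(S(S(S(S(add(add(add(SZ, SSZ), mul(Z, add(SZ, SSZ))), Z)))))))
  →25  S(S(S(S(S(S(add(add(S(add(Z, SSZ)), mul(Z, add(SZ, SSZ))), Z)))))))
  →26  S(S(S(S(S(S(add(S(add(add(Z, SSZ), mul(Z, add(SZ, SSZ)))), Z)))))))
  →27  S(S(S(S(S(S(S(add(add(add(Z, SSZ), mul(Z, add(SZ, SSZ))), Z))))))))
  →28  S(S(S(S(S(S(S(add(add(SSZ, mul(Z, add(SZ, SSZ))), Z))))))))
  →29  S(S(S(S(S(S(S(add(S(add(SZ, mul(Z, add(SZ, SSZ)))), Z))))))))
  →30  S(S(S(S(S(S(S(S(add(add(SZ, mul(Z, add(SZ, SSZ))), Z)))))))))
  →31  S(S(S(S(S(S(S(S(add(S(add(Z, mul(Z, add(SZ, SSZ)))), Z)))))))))
  →32  S(S(S(S(S(S(S(S(S(add(add(Z, mul(Z, add(SZ, SSZ))), Z))))))))))
  →33  S(S(S(S(S(S(S(S(S(add(mul(Z, add(SZ, SSZ)), Z))))))))))
  →34  S(S(S(S(S(S(S(S(S(add(Z, Z))))))))))
  →35  S^9(Z)

Answer: normal form = S^9(Z)  (in 35 steps)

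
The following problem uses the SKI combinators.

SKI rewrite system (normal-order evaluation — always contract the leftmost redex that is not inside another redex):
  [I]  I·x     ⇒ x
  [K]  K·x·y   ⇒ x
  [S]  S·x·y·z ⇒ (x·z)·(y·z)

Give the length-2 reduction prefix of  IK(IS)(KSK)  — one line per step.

  start: IK(IS)(KSK)
  step 1: K(IS)(KSK)
  step 2: IS

Answer: after 2 steps: IS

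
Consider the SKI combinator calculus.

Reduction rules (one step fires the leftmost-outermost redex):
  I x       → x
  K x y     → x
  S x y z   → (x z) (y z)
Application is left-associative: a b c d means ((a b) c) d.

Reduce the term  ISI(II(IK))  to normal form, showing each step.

  start: ISI(II(IK))
  [1] SI(II(IK))
  [2] SI(I(IK))
  [3] SI(IK)
  [4] SIK

Answer: normal form = SIK  (in 4 steps)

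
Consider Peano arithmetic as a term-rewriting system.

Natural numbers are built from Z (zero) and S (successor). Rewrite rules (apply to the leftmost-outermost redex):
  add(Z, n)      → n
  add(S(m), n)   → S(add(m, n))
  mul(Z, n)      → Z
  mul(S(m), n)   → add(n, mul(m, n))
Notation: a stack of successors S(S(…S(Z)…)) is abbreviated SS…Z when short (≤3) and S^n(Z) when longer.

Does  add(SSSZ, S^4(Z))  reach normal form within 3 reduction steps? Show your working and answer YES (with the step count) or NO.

  start: add(SSSZ, S^4(Z))
  step 1: S(add(SSZ, S^4(Z)))
  step 2: S(S(add(SZ, S^4(Z))))
  step 3: S(S(S(add(Z, S^4(Z)))))

Answer: NO — after 3 steps the term is S(S(S(add(Z, S^4(Z))))), not yet normal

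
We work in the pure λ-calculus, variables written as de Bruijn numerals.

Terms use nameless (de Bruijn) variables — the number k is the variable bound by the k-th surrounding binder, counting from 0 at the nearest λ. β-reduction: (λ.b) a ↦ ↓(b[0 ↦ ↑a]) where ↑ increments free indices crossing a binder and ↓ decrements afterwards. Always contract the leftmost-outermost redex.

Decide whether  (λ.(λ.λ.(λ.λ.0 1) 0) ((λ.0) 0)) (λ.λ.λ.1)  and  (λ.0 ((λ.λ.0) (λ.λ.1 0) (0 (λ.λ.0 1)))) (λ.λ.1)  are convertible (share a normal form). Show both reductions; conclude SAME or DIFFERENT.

Term A:
  start: (λ.(λ.λ.(λ.λ.0 1) 0) ((λ.0) 0)) (λ.λ.λ.1)
  →1  (λ.λ.(λ.λ.0 1) 0) ((λ.0) (λ.λ.λ.1))
  →2  λ.(λ.λ.0 1) 0
  →3  λ.λ.0 1

Term B:
  start: (λ.0 ((λ.λ.0) (λ.λ.1 0) (0 (λ.λ.0 1)))) (λ.λ.1)
  →1  (λ.λ.1) ((λ.λ.0) (λ.λ.1 0) ((λ.λ.1) (λ.λ.0 1)))
  →2  λ.(λ.λ.0) (λ.λ.1 0) ((λ.λ.1) (λ.λ.0 1))
  →3  λ.(λ.0) ((λ.λ.1) (λ.λ.0 1))
  →4  λ.(λ.λ.1) (λ.λ.0 1)
  →5  λ.λ.λ.λ.0 1

Answer: DIFFERENT — A ⇓ λ.λ.0 1, B ⇓ λ.λ.λ.λ.0 1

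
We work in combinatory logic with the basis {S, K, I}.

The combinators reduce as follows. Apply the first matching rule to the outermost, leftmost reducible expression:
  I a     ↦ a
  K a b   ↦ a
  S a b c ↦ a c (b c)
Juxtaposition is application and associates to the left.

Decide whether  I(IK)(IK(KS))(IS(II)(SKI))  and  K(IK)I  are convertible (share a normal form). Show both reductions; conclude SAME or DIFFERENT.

Term A:
  start: I(IK)(IK(KS))(IS(II)(SKI))
  →1  IK(IK(KS))(IS(II)(SKI))
  →2  K(IK(KS))(IS(II)(SKI))
  →3  IK(KS)
  →4  K(KS)

Term B:
  start: K(IK)I
  →1  IK
  →2  K

Answer: DIFFERENT — A ⇓ K(KS), B ⇓ K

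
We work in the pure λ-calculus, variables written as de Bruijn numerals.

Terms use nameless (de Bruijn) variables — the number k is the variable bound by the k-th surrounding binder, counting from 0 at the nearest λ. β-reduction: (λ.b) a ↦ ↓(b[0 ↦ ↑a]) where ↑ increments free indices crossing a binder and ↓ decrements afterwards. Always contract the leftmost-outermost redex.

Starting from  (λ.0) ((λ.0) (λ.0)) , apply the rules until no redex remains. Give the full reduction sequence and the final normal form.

  start: (λ.0) ((λ.0) (λ.0))
  [1] (λ.0) (λ.0)
  [2] λ.0

Answer: normal form = λ.0  (in 2 steps)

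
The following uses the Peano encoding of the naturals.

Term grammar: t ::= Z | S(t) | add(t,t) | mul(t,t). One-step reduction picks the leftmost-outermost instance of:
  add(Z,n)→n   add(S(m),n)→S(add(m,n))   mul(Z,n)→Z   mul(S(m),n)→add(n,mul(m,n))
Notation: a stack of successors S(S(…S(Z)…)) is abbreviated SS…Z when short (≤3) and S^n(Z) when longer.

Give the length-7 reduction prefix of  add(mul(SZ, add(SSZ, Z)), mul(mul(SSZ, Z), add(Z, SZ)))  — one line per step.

Answer: after 7 steps: S(S(add(add(add(Z, Z), mul(Z, add(SSZ, Z))), mul(mul(SSZ, Z), add(Z, SZ)))))

Reduction:
  start: add(mul(SZ, add(SSZ, Z)), mul(mul(SSZ, Z), add(Z, SZ)))
  step 1: add(add(add(SSZ, Z), mul(Z, add(SSZ, Z))), mul(mul(SSZ, Z), add(Z, SZ)))
  step 2: add(add(S(add(SZ, Z)), mul(Z, add(SSZ, Z))), mul(mul(SSZ, Z), add(Z, SZ)))
  step 3: add(S(add(add(SZ, Z), mul(Z, add(SSZ, Z)))), mul(mul(SSZ, Z), add(Z, SZ)))
  step 4: S(add(add(add(SZ, Z), mul(Z, add(SSZ, Z))), mul(mul(SSZ, Z), add(Z, SZ))))
  step 5: S(add(add(S(add(Z, Z)), mul(Z, add(SSZ, Z))), mul(mul(SSZ, Z), add(Z, SZ))))
  step 6: S(add(S(add(add(Z, Z), mul(Z, add(SSZ, Z)))), mul(mul(SSZ, Z), add(Z, SZ))))
  step 7: S(S(add(add(add(Z, Z), mul(Z, add(SSZ, Z))), mul(mul(SSZ, Z), add(Z, SZ)))))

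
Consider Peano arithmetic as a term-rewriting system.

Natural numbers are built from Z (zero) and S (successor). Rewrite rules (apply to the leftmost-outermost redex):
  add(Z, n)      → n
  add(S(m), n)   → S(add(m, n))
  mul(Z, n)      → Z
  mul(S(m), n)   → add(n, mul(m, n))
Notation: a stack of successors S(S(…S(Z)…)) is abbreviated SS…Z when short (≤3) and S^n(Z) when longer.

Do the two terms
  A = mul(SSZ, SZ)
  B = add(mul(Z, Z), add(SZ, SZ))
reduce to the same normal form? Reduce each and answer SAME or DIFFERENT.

Term A:
  start: mul(SSZ, SZ)
  →1  add(SZ, mul(SZ, SZ))
  →2  S(add(Z, mul(SZ, SZ)))
  →3  S(mul(SZ, SZ))
  →4  S(add(SZ, mul(Z, SZ)))
  →5  S(S(add(Z, mul(Z, SZ))))
  →6  S(S(mul(Z, SZ)))
  →7  SSZ

Term B:
  start: add(mul(Z, Z), add(SZ, SZ))
  →1  add(Z, add(SZ, SZ))
  →2  add(SZ, SZ)
  →3  S(add(Z, SZ))
  →4  SSZ

Answer: SAME — A ⇓ SSZ, B ⇓ SSZ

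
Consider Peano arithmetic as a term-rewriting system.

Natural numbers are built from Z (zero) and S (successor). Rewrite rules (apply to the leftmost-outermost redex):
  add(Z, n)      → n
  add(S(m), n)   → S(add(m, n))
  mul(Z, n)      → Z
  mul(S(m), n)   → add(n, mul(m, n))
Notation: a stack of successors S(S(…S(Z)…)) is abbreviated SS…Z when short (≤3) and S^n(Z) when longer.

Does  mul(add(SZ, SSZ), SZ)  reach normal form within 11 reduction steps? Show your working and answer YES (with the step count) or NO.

Answer: NO — after 11 steps the term is S(S(S(mul(Z, SZ)))), not yet normal

Reduction:
  start: mul(add(SZ, SSZ), SZ)
  step 1: mul(S(add(Z, SSZ)), SZ)
  step 2: add(SZ, mul(add(Z, SSZ), SZ))
  step 3: S(add(Z, mul(add(Z, SSZ), SZ)))
  step 4: S(mul(add(Z, SSZ), SZ))
  step 5: S(mul(SSZ, SZ))
  step 6: S(add(SZ, mul(SZ, SZ)))
  step 7: S(S(add(Z, mul(SZ, SZ))))
  step 8: S(S(mul(SZ, SZ)))
  step 9: S(S(add(SZ, mul(Z, SZ))))
  step 10: S(S(S(add(Z, mul(Z, SZ)))))
  step 11: S(S(S(mul(Z, SZ))))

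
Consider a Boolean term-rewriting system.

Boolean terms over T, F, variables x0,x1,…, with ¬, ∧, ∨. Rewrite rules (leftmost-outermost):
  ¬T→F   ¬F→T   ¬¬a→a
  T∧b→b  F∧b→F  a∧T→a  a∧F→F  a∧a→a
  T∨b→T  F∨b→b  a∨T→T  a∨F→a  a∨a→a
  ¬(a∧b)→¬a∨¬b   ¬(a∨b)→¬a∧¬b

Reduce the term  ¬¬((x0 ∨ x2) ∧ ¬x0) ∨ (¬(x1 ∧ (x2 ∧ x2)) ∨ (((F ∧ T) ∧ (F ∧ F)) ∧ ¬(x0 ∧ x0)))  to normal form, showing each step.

Answer: normal form = ((x0 ∨ x2) ∧ ¬x0) ∨ (¬x1 ∨ ¬x2)  (in 8 steps)

Derivation:
  start: ¬¬((x0 ∨ x2) ∧ ¬x0) ∨ (¬(x1 ∧ (x2 ∧ x2)) ∨ (((F ∧ T) ∧ (F ∧ F)) ∧ ¬(x0 ∧ x0)))
  [1] ((x0 ∨ x2) ∧ ¬x0) ∨ (¬(x1 ∧ (x2 ∧ x2)) ∨ (((F ∧ T) ∧ (F ∧ F)) ∧ ¬(x0 ∧ x0)))
  [2] ((x0 ∨ x2) ∧ ¬x0) ∨ ((¬x1 ∨ ¬(x2 ∧ x2)) ∨ (((F ∧ T) ∧ (F ∧ F)) ∧ ¬(x0 ∧ x0)))
  [3] ((x0 ∨ x2) ∧ ¬x0) ∨ ((¬x1 ∨ (¬x2 ∨ ¬x2)) ∨ (((F ∧ T) ∧ (F ∧ F)) ∧ ¬(x0 ∧ x0)))
  [4] ((x0 ∨ x2) ∧ ¬x0) ∨ ((¬x1 ∨ ¬x2) ∨ (((F ∧ T) ∧ (F ∧ F)) ∧ ¬(x0 ∧ x0)))
  [5] ((x0 ∨ x2) ∧ ¬x0) ∨ ((¬x1 ∨ ¬x2) ∨ ((F ∧ (F ∧ F)) ∧ ¬(x0 ∧ x0)))
  [6] ((x0 ∨ x2) ∧ ¬x0) ∨ ((¬x1 ∨ ¬x2) ∨ (F ∧ ¬(x0 ∧ x0)))
  [7] ((x0 ∨ x2) ∧ ¬x0) ∨ ((¬x1 ∨ ¬x2) ∨ F)
  [8] ((x0 ∨ x2) ∧ ¬x0) ∨ (¬x1 ∨ ¬x2)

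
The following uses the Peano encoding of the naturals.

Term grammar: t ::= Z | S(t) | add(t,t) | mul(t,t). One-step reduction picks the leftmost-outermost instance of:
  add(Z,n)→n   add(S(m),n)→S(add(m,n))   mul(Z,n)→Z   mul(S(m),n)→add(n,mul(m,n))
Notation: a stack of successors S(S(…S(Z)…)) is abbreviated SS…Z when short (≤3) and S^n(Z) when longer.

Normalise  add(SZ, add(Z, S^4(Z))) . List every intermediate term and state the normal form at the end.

Answer: normal form = S^5(Z)  (in 3 steps)

Reduction:
  start: add(SZ, add(Z, S^4(Z)))
  step 1: S(add(Z, add(Z, S^4(Z))))
  step 2: S(add(Z, S^4(Z)))
  step 3: S^5(Z)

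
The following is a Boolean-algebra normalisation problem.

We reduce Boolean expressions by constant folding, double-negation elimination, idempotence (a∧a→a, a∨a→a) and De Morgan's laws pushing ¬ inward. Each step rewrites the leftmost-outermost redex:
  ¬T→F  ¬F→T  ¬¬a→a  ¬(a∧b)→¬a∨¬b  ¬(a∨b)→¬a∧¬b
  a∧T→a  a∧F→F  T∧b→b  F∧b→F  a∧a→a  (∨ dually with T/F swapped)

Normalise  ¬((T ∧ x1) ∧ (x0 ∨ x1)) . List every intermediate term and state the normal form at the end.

  start: ¬((T ∧ x1) ∧ (x0 ∨ x1))
  →1  ¬(T ∧ x1) ∨ ¬(x0 ∨ x1)
  →2  (¬T ∨ ¬x1) ∨ ¬(x0 ∨ x1)
  →3  (F ∨ ¬x1) ∨ ¬(x0 ∨ x1)
  →4  ¬x1 ∨ ¬(x0 ∨ x1)
  →5  ¬x1 ∨ (¬x0 ∧ ¬x1)

Answer: normal form = ¬x1 ∨ (¬x0 ∧ ¬x1)  (in 5 steps)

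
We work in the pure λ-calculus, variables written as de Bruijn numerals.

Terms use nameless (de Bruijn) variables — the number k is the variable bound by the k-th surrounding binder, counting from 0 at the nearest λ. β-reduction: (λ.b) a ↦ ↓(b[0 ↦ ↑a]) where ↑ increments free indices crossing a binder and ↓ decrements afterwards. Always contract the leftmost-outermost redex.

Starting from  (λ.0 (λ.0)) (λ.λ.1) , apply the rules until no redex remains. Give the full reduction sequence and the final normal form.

  start: (λ.0 (λ.0)) (λ.λ.1)
  [1] (λ.λ.1) (λ.0)
  [2] λ.λ.0

Answer: normal form = λ.λ.0  (in 2 steps)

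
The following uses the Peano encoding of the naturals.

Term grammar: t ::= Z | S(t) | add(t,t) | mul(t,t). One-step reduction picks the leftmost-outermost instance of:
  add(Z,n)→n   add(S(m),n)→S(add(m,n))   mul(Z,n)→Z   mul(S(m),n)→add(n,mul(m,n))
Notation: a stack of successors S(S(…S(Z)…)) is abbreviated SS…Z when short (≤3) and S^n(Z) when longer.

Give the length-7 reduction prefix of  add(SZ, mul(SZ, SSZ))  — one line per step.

Answer: after 7 steps: SSSZ

Derivation:
  start: add(SZ, mul(SZ, SSZ))
  step 1: S(add(Z, mul(SZ, SSZ)))
  step 2: S(mul(SZ, SSZ))
  step 3: S(add(SSZ, mul(Z, SSZ)))
  step 4: S(S(add(SZ, mul(Z, SSZ))))
  step 5: S(S(S(add(Z, mul(Z, SSZ)))))
  step 6: S(S(S(mul(Z, SSZ))))
  step 7: SSSZ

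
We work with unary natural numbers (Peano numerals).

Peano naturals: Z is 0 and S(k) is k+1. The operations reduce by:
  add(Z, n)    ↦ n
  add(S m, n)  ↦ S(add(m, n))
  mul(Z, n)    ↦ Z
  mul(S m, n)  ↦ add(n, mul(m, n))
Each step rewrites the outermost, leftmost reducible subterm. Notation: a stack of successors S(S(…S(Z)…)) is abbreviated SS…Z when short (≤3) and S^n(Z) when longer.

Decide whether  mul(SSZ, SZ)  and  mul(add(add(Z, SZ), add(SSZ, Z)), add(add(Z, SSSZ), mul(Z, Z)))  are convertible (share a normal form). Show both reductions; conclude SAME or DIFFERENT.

Answer: DIFFERENT — A ⇓ SSZ, B ⇓ S^9(Z)

Derivation:
Term A:
  start: mul(SSZ, SZ)
  step 1: add(SZ, mul(SZ, SZ))
  step 2: S(add(Z, mul(SZ, SZ)))
  step 3: S(mul(SZ, SZ))
  step 4: S(add(SZ, mul(Z, SZ)))
  step 5: S(S(add(Z, mul(Z, SZ))))
  step 6: S(S(mul(Z, SZ)))
  step 7: SSZ

Term B:
  start: mul(add(add(Z, SZ), add(SSZ, Z)), add(add(Z, SSSZ), mul(Z, Z)))
  step 1: mul(add(SZ, add(SSZ, Z)), add(add(Z, SSSZ), mul(Z, Z)))
  step 2: mul(S(add(Z, add(SSZ, Z))), add(add(Z, SSSZ), mul(Z, Z)))
  step 3: add(add(add(Z, SSSZ), mul(Z, Z)), mul(add(Z, add(SSZ, Z)), add(add(Z, SSSZ), mul(Z, Z))))
  step 4: add(add(SSSZ, mul(Z, Z)), mul(add(Z, add(SSZ, Z)), add(add(Z, SSSZ), mul(Z, Z))))
  step 5: add(S(add(SSZ, mul(Z, Z))), mul(add(Z, add(SSZ, Z)), add(add(Z, SSSZ), mul(Z, Z))))
  step 6: S(add(add(SSZ, mul(Z, Z)), mul(add(Z, add(SSZ, Z)), add(add(Z, SSSZ), mul(Z, Z)))))
  step 7: S(add(S(add(SZ, mul(Z, Z))), mul(add(Z, add(SSZ, Z)), add(add(Z, SSSZ), mul(Z, Z)))))
  step 8: S(S(add(add(SZ, mul(Z, Z)), mul(add(Z, add(SSZ, Z)), add(add(Z, SSSZ), mul(Z, Z))))))
  step 9: S(S(add(S(add(Z, mul(Z, Z))), mul(add(Z, add(SSZ, Z)), add(add(Z, SSSZ), mul(Z, Z))))))
  step 10: S(S(S(add(add(Z, mul(Z, Z)), mul(add(Z, add(SSZ, Z)), add(add(Z, SSSZ), mul(Z, Z)))))))
  step 11: S(S(S(add(mul(Z, Z), mul(add(Z, add(SSZ, Z)), add(add(Z, SSSZ), mul(Z, Z)))))))
  step 12: S(S(S(add(Z, mul(add(Z, add(SSZ, Z)), add(add(Z, SSSZ), mul(Z, Z)))))))
  step 13: S(S(S(mul(add(Z, add(SSZ, Z)), add(add(Z, SSSZ), mul(Z, Z))))))
  step 14: S(S(S(mul(add(SSZ, Z), add(add(Z, SSSZ), mul(Z, Z))))))
  step 15: S(S(S(mul(S(add(SZ, Z)), add(add(Z, SSSZ), mul(Z, Z))))))
  step 16: S(S(S(add(add(add(Z, SSSZ), mul(Z, Z)), mul(add(SZ, Z), add(add(Z, SSSZ), mul(Z, Z)))))))
  step 17: S(S(S(add(add(SSSZ, mul(Z, Z)), mul(add(SZ, Z), add(add(Z, SSSZ), mul(Z, Z)))))))
  step 18: S(S(S(add(S(add(SSZ, mul(Z, Z))), mul(add(SZ, Z), add(add(Z, SSSZ), mul(Z, Z)))))))
  step 19: S(S(S(S(add(add(SSZ, mul(Z, Z)), mul(add(SZ, Z), add(add(Z, SSSZ), mul(Z, Z))))))))
  step 20: S(S(S(S(add(S(add(SZ, mul(Z, Z))), mul(add(SZ, Z), add(add(Z, SSSZ), mul(Z, Z))))))))
  step 21: S(S(S(S(S(add(add(SZ, mul(Z, Z)), mul(add(SZ, Z), add(add(Z, SSSZ), mul(Z, Z)))))))))
  step 22: S(S(S(S(S(add(S(add(Z, mul(Z, Z))), mul(add(SZ, Z), add(add(Z, SSSZ), mul(Z, Z)))))))))
  step 23: S(S(S(S(S(S(add(add(Z, mul(Z, Z)), mul(add(SZ, Z), add(add(Z, SSSZ), mul(Z, Z))))))))))
  step 24: S(S(S(S(S(S(add(mul(Z, Z), mul(add(SZ, Z), add(add(Z, SSSZ), mul(Z, Z))))))))))
  step 25: S(S(S(S(S(S(add(Z, mul(add(SZ, Z), add(add(Z, SSSZ), mul(Z, Z))))))))))
  step 26: S(S(S(S(S(S(mul(add(SZ, Z), add(add(Z, SSSZ), mul(Z, Z)))))))))
  step 27: S(S(S(S(S(S(mul(S(add(Z, Z)), add(add(Z, SSSZ), mul(Z, Z)))))))))
  step 28: S(S(S(S(S(S(add(add(add(Z, SSSZ), mul(Z, Z)), mul(add(Z, Z), add(add(Z, SSSZ), mul(Z, Z))))))))))
  step 29: S(S(S(S(S(S(add(add(SSSZ, mul(Z, Z)), mul(add(Z, Z), add(add(Z, SSSZ), mul(Z, Z))))))))))
  step 30: S(S(S(S(S(S(add(S(add(SSZ, mul(Z, Z))), mul(add(Z, Z), add(add(Z, SSSZ), mul(Z, Z))))))))))
  step 31: S(S(S(S(S(S(S(add(add(SSZ, mul(Z, Z)), mul(add(Z, Z), add(add(Z, SSSZ), mul(Z, Z)))))))))))
  step 32: S(S(S(S(S(S(S(add(S(add(SZ, mul(Z, Z))), mul(add(Z, Z), add(add(Z, SSSZ), mul(Z, Z)))))))))))
  step 33: S(S(S(S(S(S(S(S(add(add(SZ, mul(Z, Z)), mul(add(Z, Z), add(add(Z, SSSZ), mul(Z, Z))))))))))))
  step 34: S(S(S(S(S(S(S(S(add(S(add(Z, mul(Z, Z))), mul(add(Z, Z), add(add(Z, SSSZ), mul(Z, Z))))))))))))
  step 35: S(S(S(S(S(S(S(S(S(add(add(Z, mul(Z, Z)), mul(add(Z, Z), add(add(Z, SSSZ), mul(Z, Z)))))))))))))
  step 36: S(S(S(S(S(S(S(S(S(add(mul(Z, Z), mul(add(Z, Z), add(add(Z, SSSZ), mul(Z, Z)))))))))))))
  step 37: S(S(S(S(S(S(S(S(S(add(Z, mul(add(Z, Z), add(add(Z, SSSZ), mul(Z, Z)))))))))))))
  step 38: S(S(S(S(S(S(S(S(S(mul(add(Z, Z), add(add(Z, SSSZ), mul(Z, Z))))))))))))
  step 39: S(S(S(S(S(S(S(S(S(mul(Z, add(add(Z, SSSZ), mul(Z, Z))))))))))))
  step 40: S^9(Z)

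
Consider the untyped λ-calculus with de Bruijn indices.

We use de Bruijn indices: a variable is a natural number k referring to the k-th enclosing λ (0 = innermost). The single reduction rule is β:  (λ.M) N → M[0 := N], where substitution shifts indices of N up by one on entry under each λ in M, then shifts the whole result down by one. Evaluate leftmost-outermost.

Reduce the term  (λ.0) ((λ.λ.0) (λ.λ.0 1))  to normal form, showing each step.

  start: (λ.0) ((λ.λ.0) (λ.λ.0 1))
  →1  (λ.λ.0) (λ.λ.0 1)
  →2  λ.0

Answer: normal form = λ.0  (in 2 steps)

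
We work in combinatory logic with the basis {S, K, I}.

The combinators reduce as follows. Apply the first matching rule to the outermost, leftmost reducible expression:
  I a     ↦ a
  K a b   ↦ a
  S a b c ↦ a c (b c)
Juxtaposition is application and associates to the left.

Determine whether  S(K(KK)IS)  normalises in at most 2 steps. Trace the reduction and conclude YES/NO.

Answer: YES — reaches normal form SK in 2 ≤ 2 steps

Derivation:
  start: S(K(KK)IS)
  [1] S(KKS)
  [2] SK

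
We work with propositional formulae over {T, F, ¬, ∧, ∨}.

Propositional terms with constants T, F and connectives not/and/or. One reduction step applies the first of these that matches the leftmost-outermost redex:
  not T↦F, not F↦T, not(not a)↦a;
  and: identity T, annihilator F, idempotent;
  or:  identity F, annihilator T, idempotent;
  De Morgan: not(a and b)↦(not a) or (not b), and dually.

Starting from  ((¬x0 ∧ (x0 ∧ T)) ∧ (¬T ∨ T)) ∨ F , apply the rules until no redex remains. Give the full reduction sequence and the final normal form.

Answer: normal form = ¬x0 ∧ x0  (in 4 steps)

Working:
  start: ((¬x0 ∧ (x0 ∧ T)) ∧ (¬T ∨ T)) ∨ F
  [1] (¬x0 ∧ (x0 ∧ T)) ∧ (¬T ∨ T)
  [2] (¬x0 ∧ x0) ∧ (¬T ∨ T)
  [3] (¬x0 ∧ x0) ∧ T
  [4] ¬x0 ∧ x0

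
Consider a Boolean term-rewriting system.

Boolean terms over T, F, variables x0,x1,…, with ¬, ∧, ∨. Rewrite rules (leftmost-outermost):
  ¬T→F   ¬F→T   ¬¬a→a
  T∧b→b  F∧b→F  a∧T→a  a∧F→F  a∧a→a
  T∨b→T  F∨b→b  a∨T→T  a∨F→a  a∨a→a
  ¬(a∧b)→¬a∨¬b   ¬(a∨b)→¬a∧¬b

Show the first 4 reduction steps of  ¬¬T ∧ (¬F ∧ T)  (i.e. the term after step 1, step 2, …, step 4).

Answer: after 4 steps: T

Reduction:
  start: ¬¬T ∧ (¬F ∧ T)
  [1] T ∧ (¬F ∧ T)
  [2] ¬F ∧ T
  [3] ¬F
  [4] T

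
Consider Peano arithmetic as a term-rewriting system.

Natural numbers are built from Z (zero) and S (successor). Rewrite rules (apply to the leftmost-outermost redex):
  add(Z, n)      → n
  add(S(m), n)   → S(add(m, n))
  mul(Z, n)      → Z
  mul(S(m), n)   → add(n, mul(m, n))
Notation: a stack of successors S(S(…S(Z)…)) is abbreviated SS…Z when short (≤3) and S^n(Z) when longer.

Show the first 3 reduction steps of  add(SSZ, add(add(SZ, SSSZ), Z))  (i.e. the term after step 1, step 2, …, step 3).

  start: add(SSZ, add(add(SZ, SSSZ), Z))
  →1  S(add(SZ, add(add(SZ, SSSZ), Z)))
  →2  S(S(add(Z, add(add(SZ, SSSZ), Z))))
  →3  S(S(add(add(SZ, SSSZ), Z)))

Answer: after 3 steps: S(S(add(add(SZ, SSSZ), Z)))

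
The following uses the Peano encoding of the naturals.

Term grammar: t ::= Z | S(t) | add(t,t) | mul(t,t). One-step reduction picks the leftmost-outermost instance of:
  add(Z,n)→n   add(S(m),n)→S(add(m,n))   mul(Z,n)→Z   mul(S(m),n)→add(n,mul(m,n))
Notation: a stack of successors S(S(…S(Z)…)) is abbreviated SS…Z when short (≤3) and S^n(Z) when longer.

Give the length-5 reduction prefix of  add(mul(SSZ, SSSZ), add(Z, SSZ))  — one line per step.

Answer: after 5 steps: S(S(add(add(SZ, mul(SZ, SSSZ)), add(Z, SSZ))))

Reduction:
  start: add(mul(SSZ, SSSZ), add(Z, SSZ))
  [1] add(add(SSSZ, mul(SZ, SSSZ)), add(Z, SSZ))
  [2] add(S(add(SSZ, mul(SZ, SSSZ))), add(Z, SSZ))
  [3] S(add(add(SSZ, mul(SZ, SSSZ)), add(Z, SSZ)))
  [4] S(add(S(add(SZ, mul(SZ, SSSZ))), add(Z, SSZ)))
  [5] S(S(add(add(SZ, mul(SZ, SSSZ)), add(Z, SSZ))))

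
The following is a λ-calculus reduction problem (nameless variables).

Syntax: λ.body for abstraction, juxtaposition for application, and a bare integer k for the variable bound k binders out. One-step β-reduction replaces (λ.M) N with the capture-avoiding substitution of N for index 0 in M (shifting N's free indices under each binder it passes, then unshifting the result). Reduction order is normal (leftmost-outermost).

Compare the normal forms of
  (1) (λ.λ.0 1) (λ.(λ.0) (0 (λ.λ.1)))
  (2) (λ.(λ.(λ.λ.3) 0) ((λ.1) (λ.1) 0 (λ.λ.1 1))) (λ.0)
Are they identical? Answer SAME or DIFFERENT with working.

Term A:
  start: (λ.λ.0 1) (λ.(λ.0) (0 (λ.λ.1)))
  [1] λ.0 (λ.(λ.0) (0 (λ.λ.1)))
  [2] λ.0 (λ.0 (λ.λ.1))

Term B:
  start: (λ.(λ.(λ.λ.3) 0) ((λ.1) (λ.1) 0 (λ.λ.1 1))) (λ.0)
  [1] (λ.(λ.λ.λ.0) 0) ((λ.λ.0) (λ.λ.0) (λ.0) (λ.λ.1 1))
  [2] (λ.λ.λ.0) ((λ.λ.0) (λ.λ.0) (λ.0) (λ.λ.1 1))
  [3] λ.λ.0

Answer: DIFFERENT — A ⇓ λ.0 (λ.0 (λ.λ.1)), B ⇓ λ.λ.0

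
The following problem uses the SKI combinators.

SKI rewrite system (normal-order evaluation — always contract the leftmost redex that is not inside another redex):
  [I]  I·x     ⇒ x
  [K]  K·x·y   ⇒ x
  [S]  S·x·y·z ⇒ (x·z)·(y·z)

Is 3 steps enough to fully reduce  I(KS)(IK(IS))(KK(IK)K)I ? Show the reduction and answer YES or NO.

  start: I(KS)(IK(IS))(KK(IK)K)I
  [1] KS(IK(IS))(KK(IK)K)I
  [2] S(KK(IK)K)I
  [3] S(KK)I

Answer: YES — reaches normal form S(KK)I in 3 ≤ 3 steps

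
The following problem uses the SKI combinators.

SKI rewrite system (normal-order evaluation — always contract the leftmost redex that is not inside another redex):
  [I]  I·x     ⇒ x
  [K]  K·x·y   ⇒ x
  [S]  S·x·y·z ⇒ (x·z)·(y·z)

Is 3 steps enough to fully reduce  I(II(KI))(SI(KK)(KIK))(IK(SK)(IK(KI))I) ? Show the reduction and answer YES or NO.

  start: I(II(KI))(SI(KK)(KIK))(IK(SK)(IK(KI))I)
  →1  II(KI)(SI(KK)(KIK))(IK(SK)(IK(KI))I)
  →2  I(KI)(SI(KK)(KIK))(IK(SK)(IK(KI))I)
  →3  KI(SI(KK)(KIK))(IK(SK)(IK(KI))I)

Answer: NO — after 3 steps the term is KI(SI(KK)(KIK))(IK(SK)(IK(KI))I), not yet normal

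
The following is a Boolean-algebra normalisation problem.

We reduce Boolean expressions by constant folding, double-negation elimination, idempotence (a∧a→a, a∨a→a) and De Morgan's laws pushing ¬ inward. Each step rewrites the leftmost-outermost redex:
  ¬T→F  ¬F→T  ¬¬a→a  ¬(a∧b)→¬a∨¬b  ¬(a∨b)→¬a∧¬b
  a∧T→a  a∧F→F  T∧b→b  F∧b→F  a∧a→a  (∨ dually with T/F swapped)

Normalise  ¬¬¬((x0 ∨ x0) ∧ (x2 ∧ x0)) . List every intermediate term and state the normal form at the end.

  start: ¬¬¬((x0 ∨ x0) ∧ (x2 ∧ x0))
  [1] ¬((x0 ∨ x0) ∧ (x2 ∧ x0))
  [2] ¬(x0 ∨ x0) ∨ ¬(x2 ∧ x0)
  [3] (¬x0 ∧ ¬x0) ∨ ¬(x2 ∧ x0)
  [4] ¬x0 ∨ ¬(x2 ∧ x0)
  [5] ¬x0 ∨ (¬x2 ∨ ¬x0)

Answer: normal form = ¬x0 ∨ (¬x2 ∨ ¬x0)  (in 5 steps)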